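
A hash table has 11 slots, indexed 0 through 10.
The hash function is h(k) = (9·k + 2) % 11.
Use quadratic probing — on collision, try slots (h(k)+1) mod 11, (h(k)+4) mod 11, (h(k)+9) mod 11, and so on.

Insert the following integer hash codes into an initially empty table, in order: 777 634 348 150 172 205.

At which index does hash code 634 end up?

777 hashes to 10; slot 10 is free -> place at 10.
634 hashes to 10; 10 taken -> place at 0.
348 hashes to 10; 10,0 taken -> place at 3.
150 hashes to 10; 10,0,3 taken -> place at 8.
172 hashes to 10; 10,0,3,8 taken -> place at 4.
205 hashes to 10; 10,0,3,8,4 taken -> place at 2.
Table: [634, ∅, 205, 348, 172, ∅, ∅, ∅, 150, ∅, 777]

0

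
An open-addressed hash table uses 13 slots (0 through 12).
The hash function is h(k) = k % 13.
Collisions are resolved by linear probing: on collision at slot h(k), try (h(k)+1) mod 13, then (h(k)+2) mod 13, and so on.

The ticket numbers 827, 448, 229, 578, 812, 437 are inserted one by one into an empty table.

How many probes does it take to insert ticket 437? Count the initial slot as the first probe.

Insert 827: h=8, slot 8 empty → index 8.
Insert 448: h=6, slot 6 empty → index 6.
Insert 229: h=8, slot 8 occupied → index 9.
Insert 578: h=6, slot 6 occupied → index 7.
Insert 812: h=6, slots 6,7,8,9 occupied → index 10.
Insert 437: h=8, slots 8,9,10 occupied → index 11.
Table: [_, _, _, _, _, _, 448, 578, 827, 229, 812, 437, _]

4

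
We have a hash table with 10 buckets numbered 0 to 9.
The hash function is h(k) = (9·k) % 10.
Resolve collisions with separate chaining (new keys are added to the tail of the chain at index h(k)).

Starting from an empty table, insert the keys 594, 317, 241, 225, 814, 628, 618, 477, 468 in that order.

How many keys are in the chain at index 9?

594 → bucket 6
317 → bucket 3
241 → bucket 9
225 → bucket 5
814 → bucket 6 (collision)
628 → bucket 2
618 → bucket 2 (collision)
477 → bucket 3 (collision)
468 → bucket 2 (collision)
Final buckets:
0: ∅
1: ∅
2: 628 -> 618 -> 468
3: 317 -> 477
4: ∅
5: 225
6: 594 -> 814
7: ∅
8: ∅
9: 241

1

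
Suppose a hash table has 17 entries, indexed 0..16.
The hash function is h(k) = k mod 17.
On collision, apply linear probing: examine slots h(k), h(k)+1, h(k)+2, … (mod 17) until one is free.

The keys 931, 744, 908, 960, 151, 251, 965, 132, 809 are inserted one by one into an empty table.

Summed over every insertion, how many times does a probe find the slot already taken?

13

Insert 931: h=13, slot 13 empty => index 13.
Insert 744: h=13, slot 13 occupied => index 14.
Insert 908: h=7, slot 7 empty => index 7.
Insert 960: h=8, slot 8 empty => index 8.
Insert 151: h=15, slot 15 empty => index 15.
Insert 251: h=13, slots 13,14,15 occupied => index 16.
Insert 965: h=13, slots 13,14,15,16 occupied => index 0.
Insert 132: h=13, slots 13,14,15,16,0 occupied => index 1.
Insert 809: h=10, slot 10 empty => index 10.
Table: [965, 132, -, -, -, -, -, 908, 960, -, 809, -, -, 931, 744, 151, 251]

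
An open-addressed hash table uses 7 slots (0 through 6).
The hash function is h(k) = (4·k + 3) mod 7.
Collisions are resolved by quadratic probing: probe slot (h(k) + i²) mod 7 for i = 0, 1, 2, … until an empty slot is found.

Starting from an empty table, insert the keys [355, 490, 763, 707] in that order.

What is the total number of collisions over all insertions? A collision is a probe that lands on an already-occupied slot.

3

355: h=2 -> slot 2
490: h=3 -> slot 3
763: h=3, probe 3,4 -> slot 4
707: h=3, probe 3,4,0 -> slot 0
Table: [707, ∅, 355, 490, 763, ∅, ∅]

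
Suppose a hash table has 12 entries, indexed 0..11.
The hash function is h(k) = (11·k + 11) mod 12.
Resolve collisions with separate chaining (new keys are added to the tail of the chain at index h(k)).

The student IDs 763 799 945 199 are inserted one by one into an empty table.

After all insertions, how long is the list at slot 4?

3

763 -> bucket 4
799 -> bucket 4 (collision)
945 -> bucket 2
199 -> bucket 4 (collision)
Final buckets:
0: -
1: -
2: 945
3: -
4: 763 -> 799 -> 199
5: -
6: -
7: -
8: -
9: -
10: -
11: -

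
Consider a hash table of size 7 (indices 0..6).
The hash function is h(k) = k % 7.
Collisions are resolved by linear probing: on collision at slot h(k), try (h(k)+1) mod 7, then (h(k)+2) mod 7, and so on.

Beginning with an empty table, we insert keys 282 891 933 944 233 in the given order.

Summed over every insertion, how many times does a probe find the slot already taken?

282: h=2 → slot 2
891: h=2, probe 2,3 → slot 3
933: h=2, probe 2,3,4 → slot 4
944: h=6 → slot 6
233: h=2, probe 2,3,4,5 → slot 5
Table: [_, _, 282, 891, 933, 233, 944]

6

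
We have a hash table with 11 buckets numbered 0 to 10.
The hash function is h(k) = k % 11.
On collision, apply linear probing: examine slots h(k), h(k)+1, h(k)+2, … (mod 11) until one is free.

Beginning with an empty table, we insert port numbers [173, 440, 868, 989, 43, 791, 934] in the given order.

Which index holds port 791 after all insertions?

173 hashes to 8; slot 8 is free -> place at 8.
440 hashes to 0; slot 0 is free -> place at 0.
868 hashes to 10; slot 10 is free -> place at 10.
989 hashes to 10; 10,0 taken -> place at 1.
43 hashes to 10; 10,0,1 taken -> place at 2.
791 hashes to 10; 10,0,1,2 taken -> place at 3.
934 hashes to 10; 10,0,1,2,3 taken -> place at 4.
Table: [440, 989, 43, 791, 934, _, _, _, 173, _, 868]

3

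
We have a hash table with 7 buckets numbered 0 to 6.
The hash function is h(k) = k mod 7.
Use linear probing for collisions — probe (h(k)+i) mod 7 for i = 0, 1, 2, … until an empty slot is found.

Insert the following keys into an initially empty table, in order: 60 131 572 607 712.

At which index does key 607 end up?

60: h=4 → slot 4
131: h=5 → slot 5
572: h=5, probe 5,6 → slot 6
607: h=5, probe 5,6,0 → slot 0
712: h=5, probe 5,6,0,1 → slot 1
Table: [607, 712, ., ., 60, 131, 572]

0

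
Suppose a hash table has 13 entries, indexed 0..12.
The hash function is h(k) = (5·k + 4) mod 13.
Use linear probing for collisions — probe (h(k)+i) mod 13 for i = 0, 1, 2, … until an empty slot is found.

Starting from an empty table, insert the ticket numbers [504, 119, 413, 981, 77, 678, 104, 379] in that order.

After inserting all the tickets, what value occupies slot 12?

Insert 504: h=2, slot 2 empty -> index 2.
Insert 119: h=1, slot 1 empty -> index 1.
Insert 413: h=2, slot 2 occupied -> index 3.
Insert 981: h=8, slot 8 empty -> index 8.
Insert 77: h=12, slot 12 empty -> index 12.
Insert 678: h=1, slots 1,2,3 occupied -> index 4.
Insert 104: h=4, slot 4 occupied -> index 5.
Insert 379: h=1, slots 1,2,3,4,5 occupied -> index 6.
Table: [_, 119, 504, 413, 678, 104, 379, _, 981, _, _, _, 77]

77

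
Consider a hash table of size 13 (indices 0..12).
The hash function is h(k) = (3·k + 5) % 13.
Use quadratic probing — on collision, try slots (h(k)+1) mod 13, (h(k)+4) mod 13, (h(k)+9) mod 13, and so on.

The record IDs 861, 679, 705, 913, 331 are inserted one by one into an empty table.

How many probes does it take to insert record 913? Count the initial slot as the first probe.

4

861: h=1 -> slot 1
679: h=1, probe 1,2 -> slot 2
705: h=1, probe 1,2,5 -> slot 5
913: h=1, probe 1,2,5,10 -> slot 10
331: h=10, probe 10,11 -> slot 11
Table: [∅, 861, 679, ∅, ∅, 705, ∅, ∅, ∅, ∅, 913, 331, ∅]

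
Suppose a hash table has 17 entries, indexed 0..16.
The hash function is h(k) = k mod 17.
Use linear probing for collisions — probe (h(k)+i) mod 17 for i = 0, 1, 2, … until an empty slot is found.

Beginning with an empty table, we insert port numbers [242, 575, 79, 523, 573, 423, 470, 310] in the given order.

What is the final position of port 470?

16

Insert 242: h=4, slot 4 empty → index 4.
Insert 575: h=14, slot 14 empty → index 14.
Insert 79: h=11, slot 11 empty → index 11.
Insert 523: h=13, slot 13 empty → index 13.
Insert 573: h=12, slot 12 empty → index 12.
Insert 423: h=15, slot 15 empty → index 15.
Insert 470: h=11, slots 11,12,13,14,15 occupied → index 16.
Insert 310: h=4, slot 4 occupied → index 5.
Table: [∅, ∅, ∅, ∅, 242, 310, ∅, ∅, ∅, ∅, ∅, 79, 573, 523, 575, 423, 470]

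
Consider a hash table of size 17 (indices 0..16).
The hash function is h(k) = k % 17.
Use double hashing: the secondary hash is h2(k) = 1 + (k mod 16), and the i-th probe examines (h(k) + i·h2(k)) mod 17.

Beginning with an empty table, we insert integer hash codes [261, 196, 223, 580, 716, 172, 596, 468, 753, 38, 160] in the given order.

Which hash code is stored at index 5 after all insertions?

261: h=6 => slot 6
196: h=9 => slot 9
223: h=2 => slot 2
580: h=2, h2=5, probe 2,7 => slot 7
716: h=2, h2=13, probe 2,15 => slot 15
172: h=2, h2=13, probe 2,15,11 => slot 11
596: h=1 => slot 1
468: h=9, h2=5, probe 9,14 => slot 14
753: h=5 => slot 5
38: h=4 => slot 4
160: h=7, h2=1, probe 7,8 => slot 8
Table: [_, 596, 223, _, 38, 753, 261, 580, 160, 196, _, 172, _, _, 468, 716, _]

753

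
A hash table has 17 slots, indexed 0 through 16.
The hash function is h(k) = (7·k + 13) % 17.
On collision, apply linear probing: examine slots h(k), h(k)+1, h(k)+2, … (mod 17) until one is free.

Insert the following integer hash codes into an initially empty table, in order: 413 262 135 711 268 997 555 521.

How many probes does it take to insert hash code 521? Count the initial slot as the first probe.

413: h=14 -> slot 14
262: h=11 -> slot 11
135: h=6 -> slot 6
711: h=9 -> slot 9
268: h=2 -> slot 2
997: h=5 -> slot 5
555: h=5, probe 5,6,7 -> slot 7
521: h=5, probe 5,6,7,8 -> slot 8
Table: [-, -, 268, -, -, 997, 135, 555, 521, 711, -, 262, -, -, 413, -, -]

4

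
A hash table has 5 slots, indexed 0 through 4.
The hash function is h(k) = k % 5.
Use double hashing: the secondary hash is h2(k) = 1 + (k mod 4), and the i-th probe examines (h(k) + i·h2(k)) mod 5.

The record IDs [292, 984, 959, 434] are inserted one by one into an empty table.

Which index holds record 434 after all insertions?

0

Insert 292: h=2, slot 2 empty -> index 2.
Insert 984: h=4, slot 4 empty -> index 4.
Insert 959: h=4, h2=4, slot 4 occupied -> index 3.
Insert 434: h=4, h2=3, slots 4,2 occupied -> index 0.
Table: [434, ∅, 292, 959, 984]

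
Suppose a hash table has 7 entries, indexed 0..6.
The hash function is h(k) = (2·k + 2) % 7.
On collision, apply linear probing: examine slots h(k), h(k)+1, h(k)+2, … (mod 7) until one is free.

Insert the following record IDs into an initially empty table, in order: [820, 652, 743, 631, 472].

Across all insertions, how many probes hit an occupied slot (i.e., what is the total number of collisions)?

Insert 820: h=4, slot 4 empty -> index 4.
Insert 652: h=4, slot 4 occupied -> index 5.
Insert 743: h=4, slots 4,5 occupied -> index 6.
Insert 631: h=4, slots 4,5,6 occupied -> index 0.
Insert 472: h=1, slot 1 empty -> index 1.
Table: [631, 472, -, -, 820, 652, 743]

6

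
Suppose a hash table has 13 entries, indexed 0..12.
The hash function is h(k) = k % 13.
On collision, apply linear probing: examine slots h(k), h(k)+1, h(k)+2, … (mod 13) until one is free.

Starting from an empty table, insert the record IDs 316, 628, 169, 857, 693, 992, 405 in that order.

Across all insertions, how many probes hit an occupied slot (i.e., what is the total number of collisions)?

6

316 hashes to 4; slot 4 is free -> place at 4.
628 hashes to 4; 4 taken -> place at 5.
169 hashes to 0; slot 0 is free -> place at 0.
857 hashes to 12; slot 12 is free -> place at 12.
693 hashes to 4; 4,5 taken -> place at 6.
992 hashes to 4; 4,5,6 taken -> place at 7.
405 hashes to 2; slot 2 is free -> place at 2.
Table: [169, -, 405, -, 316, 628, 693, 992, -, -, -, -, 857]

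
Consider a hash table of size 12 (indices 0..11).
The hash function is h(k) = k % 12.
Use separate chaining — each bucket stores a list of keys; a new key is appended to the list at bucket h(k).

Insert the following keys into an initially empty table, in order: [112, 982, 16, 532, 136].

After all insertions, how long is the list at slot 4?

112 → bucket 4
982 → bucket 10
16 → bucket 4 (collision)
532 → bucket 4 (collision)
136 → bucket 4 (collision)
Final buckets:
0: -
1: -
2: -
3: -
4: 112 -> 16 -> 532 -> 136
5: -
6: -
7: -
8: -
9: -
10: 982
11: -

4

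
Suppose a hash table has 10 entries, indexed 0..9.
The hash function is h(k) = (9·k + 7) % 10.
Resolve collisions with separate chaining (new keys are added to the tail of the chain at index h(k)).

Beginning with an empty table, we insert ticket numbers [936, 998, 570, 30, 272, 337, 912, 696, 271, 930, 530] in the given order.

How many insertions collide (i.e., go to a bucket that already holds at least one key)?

5

Insert 936: h=1, bucket 1 empty → new chain.
Insert 998: h=9, bucket 9 empty → new chain.
Insert 570: h=7, bucket 7 empty → new chain.
Insert 30: h=7, bucket 7 nonempty → append to chain.
Insert 272: h=5, bucket 5 empty → new chain.
Insert 337: h=0, bucket 0 empty → new chain.
Insert 912: h=5, bucket 5 nonempty → append to chain.
Insert 696: h=1, bucket 1 nonempty → append to chain.
Insert 271: h=6, bucket 6 empty → new chain.
Insert 930: h=7, bucket 7 nonempty → append to chain.
Insert 530: h=7, bucket 7 nonempty → append to chain.
Final buckets:
0: 337
1: 936 -> 696
2: ∅
3: ∅
4: ∅
5: 272 -> 912
6: 271
7: 570 -> 30 -> 930 -> 530
8: ∅
9: 998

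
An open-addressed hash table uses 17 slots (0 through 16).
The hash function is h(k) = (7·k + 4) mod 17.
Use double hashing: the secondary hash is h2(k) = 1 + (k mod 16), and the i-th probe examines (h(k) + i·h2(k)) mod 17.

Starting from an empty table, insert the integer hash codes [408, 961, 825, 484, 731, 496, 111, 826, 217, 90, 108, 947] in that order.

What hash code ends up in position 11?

731

Insert 408: h=4, slot 4 empty → index 4.
Insert 961: h=16, slot 16 empty → index 16.
Insert 825: h=16, h2=10, slot 16 occupied → index 9.
Insert 484: h=9, h2=5, slot 9 occupied → index 14.
Insert 731: h=4, h2=12, slots 4,16 occupied → index 11.
Insert 496: h=8, slot 8 empty → index 8.
Insert 111: h=16, h2=16, slot 16 occupied → index 15.
Insert 826: h=6, slot 6 empty → index 6.
Insert 217: h=10, slot 10 empty → index 10.
Insert 90: h=5, slot 5 empty → index 5.
Insert 108: h=12, slot 12 empty → index 12.
Insert 947: h=3, slot 3 empty → index 3.
Table: [_, _, _, 947, 408, 90, 826, _, 496, 825, 217, 731, 108, _, 484, 111, 961]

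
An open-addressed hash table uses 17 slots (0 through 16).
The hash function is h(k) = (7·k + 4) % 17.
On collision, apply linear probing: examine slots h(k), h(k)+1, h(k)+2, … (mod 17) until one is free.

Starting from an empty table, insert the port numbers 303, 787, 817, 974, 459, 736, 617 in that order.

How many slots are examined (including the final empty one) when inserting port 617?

303: h=0 → slot 0
787: h=5 → slot 5
817: h=11 → slot 11
974: h=5, probe 5,6 → slot 6
459: h=4 → slot 4
736: h=5, probe 5,6,7 → slot 7
617: h=5, probe 5,6,7,8 → slot 8
Table: [303, —, —, —, 459, 787, 974, 736, 617, —, —, 817, —, —, —, —, —]

4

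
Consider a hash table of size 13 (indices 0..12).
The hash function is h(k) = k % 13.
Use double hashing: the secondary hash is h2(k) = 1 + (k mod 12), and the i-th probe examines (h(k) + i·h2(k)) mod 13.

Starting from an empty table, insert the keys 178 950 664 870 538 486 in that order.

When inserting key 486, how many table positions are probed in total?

178 hashes to 9; slot 9 is free -> place at 9.
950 hashes to 1; slot 1 is free -> place at 1.
664 hashes to 1, h2=5; 1 taken -> place at 6.
870 hashes to 12; slot 12 is free -> place at 12.
538 hashes to 5; slot 5 is free -> place at 5.
486 hashes to 5, h2=7; 5,12,6 taken -> place at 0.
Table: [486, 950, ., ., ., 538, 664, ., ., 178, ., ., 870]

4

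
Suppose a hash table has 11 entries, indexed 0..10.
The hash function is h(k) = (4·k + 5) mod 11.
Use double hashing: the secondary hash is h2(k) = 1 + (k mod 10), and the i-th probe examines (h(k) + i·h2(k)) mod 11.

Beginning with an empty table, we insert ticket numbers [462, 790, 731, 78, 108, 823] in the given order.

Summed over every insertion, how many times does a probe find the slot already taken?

2

462 hashes to 5; slot 5 is free → place at 5.
790 hashes to 8; slot 8 is free → place at 8.
731 hashes to 3; slot 3 is free → place at 3.
78 hashes to 9; slot 9 is free → place at 9.
108 hashes to 8, h2=9; 8 taken → place at 6.
823 hashes to 8, h2=4; 8 taken → place at 1.
Table: [—, 823, —, 731, —, 462, 108, —, 790, 78, —]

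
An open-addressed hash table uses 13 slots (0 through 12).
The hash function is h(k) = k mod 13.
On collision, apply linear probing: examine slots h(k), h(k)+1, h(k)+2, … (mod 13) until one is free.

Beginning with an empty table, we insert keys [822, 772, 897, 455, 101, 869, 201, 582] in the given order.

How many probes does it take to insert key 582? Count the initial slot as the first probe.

822: h=3 → slot 3
772: h=5 → slot 5
897: h=0 → slot 0
455: h=0, probe 0,1 → slot 1
101: h=10 → slot 10
869: h=11 → slot 11
201: h=6 → slot 6
582: h=10, probe 10,11,12 → slot 12
Table: [897, 455, ., 822, ., 772, 201, ., ., ., 101, 869, 582]

3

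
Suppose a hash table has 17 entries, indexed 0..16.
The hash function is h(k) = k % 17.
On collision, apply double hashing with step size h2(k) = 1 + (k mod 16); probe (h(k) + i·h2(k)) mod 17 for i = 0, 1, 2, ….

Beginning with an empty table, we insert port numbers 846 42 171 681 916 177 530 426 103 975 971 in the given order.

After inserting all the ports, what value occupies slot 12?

846: h=13 => slot 13
42: h=8 => slot 8
171: h=1 => slot 1
681: h=1, h2=10, probe 1,11 => slot 11
916: h=15 => slot 15
177: h=7 => slot 7
530: h=3 => slot 3
426: h=1, h2=11, probe 1,12 => slot 12
103: h=1, h2=8, probe 1,9 => slot 9
975: h=6 => slot 6
971: h=2 => slot 2
Table: [-, 171, 971, 530, -, -, 975, 177, 42, 103, -, 681, 426, 846, -, 916, -]

426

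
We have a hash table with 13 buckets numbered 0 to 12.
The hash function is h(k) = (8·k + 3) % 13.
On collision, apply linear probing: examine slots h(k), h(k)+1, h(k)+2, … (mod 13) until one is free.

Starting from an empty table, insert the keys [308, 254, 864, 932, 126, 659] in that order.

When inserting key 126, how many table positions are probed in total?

308 hashes to 10; slot 10 is free -> place at 10.
254 hashes to 7; slot 7 is free -> place at 7.
864 hashes to 12; slot 12 is free -> place at 12.
932 hashes to 10; 10 taken -> place at 11.
126 hashes to 10; 10,11,12 taken -> place at 0.
659 hashes to 10; 10,11,12,0 taken -> place at 1.
Table: [126, 659, ∅, ∅, ∅, ∅, ∅, 254, ∅, ∅, 308, 932, 864]

4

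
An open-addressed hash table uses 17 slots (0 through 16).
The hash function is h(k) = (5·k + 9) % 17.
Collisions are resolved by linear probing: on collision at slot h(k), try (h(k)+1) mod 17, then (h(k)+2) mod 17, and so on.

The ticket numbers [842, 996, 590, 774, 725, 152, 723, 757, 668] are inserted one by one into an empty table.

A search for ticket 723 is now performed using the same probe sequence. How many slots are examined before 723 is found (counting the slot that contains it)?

4

Insert 842: h=3, slot 3 empty -> index 3.
Insert 996: h=8, slot 8 empty -> index 8.
Insert 590: h=1, slot 1 empty -> index 1.
Insert 774: h=3, slot 3 occupied -> index 4.
Insert 725: h=13, slot 13 empty -> index 13.
Insert 152: h=4, slot 4 occupied -> index 5.
Insert 723: h=3, slots 3,4,5 occupied -> index 6.
Insert 757: h=3, slots 3,4,5,6 occupied -> index 7.
Insert 668: h=0, slot 0 empty -> index 0.
Table: [668, 590, ∅, 842, 774, 152, 723, 757, 996, ∅, ∅, ∅, ∅, 725, ∅, ∅, ∅]
Lookup 723: h=3, probe 3,4,5,6 → found at 6.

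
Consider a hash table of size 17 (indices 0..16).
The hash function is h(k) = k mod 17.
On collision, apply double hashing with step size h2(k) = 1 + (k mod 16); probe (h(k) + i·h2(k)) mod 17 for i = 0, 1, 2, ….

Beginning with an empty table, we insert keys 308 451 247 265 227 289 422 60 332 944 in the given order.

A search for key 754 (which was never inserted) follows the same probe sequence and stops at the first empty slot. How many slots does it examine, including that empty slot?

3

308 hashes to 2; slot 2 is free → place at 2.
451 hashes to 9; slot 9 is free → place at 9.
247 hashes to 9, h2=8; 9 taken → place at 0.
265 hashes to 10; slot 10 is free → place at 10.
227 hashes to 6; slot 6 is free → place at 6.
289 hashes to 0, h2=2; 0,2 taken → place at 4.
422 hashes to 14; slot 14 is free → place at 14.
60 hashes to 9, h2=13; 9 taken → place at 5.
332 hashes to 9, h2=13; 9,5 taken → place at 1.
944 hashes to 9, h2=1; 9,10 taken → place at 11.
Table: [247, 332, 308, _, 289, 60, 227, _, _, 451, 265, 944, _, _, 422, _, _]
Lookup 754: h=6, h2=3, probe 6,9,12 → slot 12 empty, not found.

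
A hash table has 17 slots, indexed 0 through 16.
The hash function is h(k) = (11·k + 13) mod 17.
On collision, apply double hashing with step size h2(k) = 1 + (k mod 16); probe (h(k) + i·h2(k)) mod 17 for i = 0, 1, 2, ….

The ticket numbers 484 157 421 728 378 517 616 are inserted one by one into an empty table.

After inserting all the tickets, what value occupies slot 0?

378

484: h=16 => slot 16
157: h=6 => slot 6
421: h=3 => slot 3
728: h=14 => slot 14
378: h=6, h2=11, probe 6,0 => slot 0
517: h=5 => slot 5
616: h=6, h2=9, probe 6,15 => slot 15
Table: [378, -, -, 421, -, 517, 157, -, -, -, -, -, -, -, 728, 616, 484]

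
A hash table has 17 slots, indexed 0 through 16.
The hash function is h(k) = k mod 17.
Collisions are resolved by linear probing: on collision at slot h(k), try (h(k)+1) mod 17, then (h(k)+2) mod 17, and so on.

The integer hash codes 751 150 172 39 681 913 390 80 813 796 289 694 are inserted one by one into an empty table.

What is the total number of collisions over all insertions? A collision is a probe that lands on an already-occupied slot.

Insert 751: h=3, slot 3 empty -> index 3.
Insert 150: h=14, slot 14 empty -> index 14.
Insert 172: h=2, slot 2 empty -> index 2.
Insert 39: h=5, slot 5 empty -> index 5.
Insert 681: h=1, slot 1 empty -> index 1.
Insert 913: h=12, slot 12 empty -> index 12.
Insert 390: h=16, slot 16 empty -> index 16.
Insert 80: h=12, slot 12 occupied -> index 13.
Insert 813: h=14, slot 14 occupied -> index 15.
Insert 796: h=14, slots 14,15,16 occupied -> index 0.
Insert 289: h=0, slots 0,1,2,3 occupied -> index 4.
Insert 694: h=14, slots 14,15,16,0,1,2,3,4,5 occupied -> index 6.
Table: [796, 681, 172, 751, 289, 39, 694, ., ., ., ., ., 913, 80, 150, 813, 390]

18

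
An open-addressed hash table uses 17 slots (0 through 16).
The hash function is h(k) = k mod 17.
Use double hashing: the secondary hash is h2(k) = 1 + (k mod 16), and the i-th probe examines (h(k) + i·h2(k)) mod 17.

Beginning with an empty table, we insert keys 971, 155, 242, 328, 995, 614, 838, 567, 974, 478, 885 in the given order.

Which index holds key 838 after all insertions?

12

971 hashes to 2; slot 2 is free → place at 2.
155 hashes to 2, h2=12; 2 taken → place at 14.
242 hashes to 4; slot 4 is free → place at 4.
328 hashes to 5; slot 5 is free → place at 5.
995 hashes to 9; slot 9 is free → place at 9.
614 hashes to 2, h2=7; 2,9 taken → place at 16.
838 hashes to 5, h2=7; 5 taken → place at 12.
567 hashes to 6; slot 6 is free → place at 6.
974 hashes to 5, h2=15; 5 taken → place at 3.
478 hashes to 2, h2=15; 2 taken → place at 0.
885 hashes to 1; slot 1 is free → place at 1.
Table: [478, 885, 971, 974, 242, 328, 567, ., ., 995, ., ., 838, ., 155, ., 614]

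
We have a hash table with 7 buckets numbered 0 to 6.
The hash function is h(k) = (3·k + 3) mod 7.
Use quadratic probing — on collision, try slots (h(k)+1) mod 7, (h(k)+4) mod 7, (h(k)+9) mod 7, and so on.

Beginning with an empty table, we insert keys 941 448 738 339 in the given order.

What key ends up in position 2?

941 hashes to 5; slot 5 is free -> place at 5.
448 hashes to 3; slot 3 is free -> place at 3.
738 hashes to 5; 5 taken -> place at 6.
339 hashes to 5; 5,6 taken -> place at 2.
Table: [—, —, 339, 448, —, 941, 738]

339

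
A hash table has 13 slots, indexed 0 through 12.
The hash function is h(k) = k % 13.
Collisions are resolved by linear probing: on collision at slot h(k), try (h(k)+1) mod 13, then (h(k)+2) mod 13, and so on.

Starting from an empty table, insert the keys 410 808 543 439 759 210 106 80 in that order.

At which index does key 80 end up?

6

410: h=7 => slot 7
808: h=2 => slot 2
543: h=10 => slot 10
439: h=10, probe 10,11 => slot 11
759: h=5 => slot 5
210: h=2, probe 2,3 => slot 3
106: h=2, probe 2,3,4 => slot 4
80: h=2, probe 2,3,4,5,6 => slot 6
Table: [-, -, 808, 210, 106, 759, 80, 410, -, -, 543, 439, -]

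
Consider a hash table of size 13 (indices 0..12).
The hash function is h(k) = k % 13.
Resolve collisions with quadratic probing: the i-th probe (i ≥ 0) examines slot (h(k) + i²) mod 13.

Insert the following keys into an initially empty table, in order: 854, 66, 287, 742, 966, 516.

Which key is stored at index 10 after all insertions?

516

854 hashes to 9; slot 9 is free → place at 9.
66 hashes to 1; slot 1 is free → place at 1.
287 hashes to 1; 1 taken → place at 2.
742 hashes to 1; 1,2 taken → place at 5.
966 hashes to 4; slot 4 is free → place at 4.
516 hashes to 9; 9 taken → place at 10.
Table: [-, 66, 287, -, 966, 742, -, -, -, 854, 516, -, -]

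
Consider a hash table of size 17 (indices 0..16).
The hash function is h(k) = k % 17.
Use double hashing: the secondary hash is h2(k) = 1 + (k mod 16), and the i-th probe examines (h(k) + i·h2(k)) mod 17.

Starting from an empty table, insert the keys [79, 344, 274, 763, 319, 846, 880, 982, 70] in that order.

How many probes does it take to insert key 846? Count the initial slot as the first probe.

3

79 hashes to 11; slot 11 is free -> place at 11.
344 hashes to 4; slot 4 is free -> place at 4.
274 hashes to 2; slot 2 is free -> place at 2.
763 hashes to 15; slot 15 is free -> place at 15.
319 hashes to 13; slot 13 is free -> place at 13.
846 hashes to 13, h2=15; 13,11 taken -> place at 9.
880 hashes to 13, h2=1; 13 taken -> place at 14.
982 hashes to 13, h2=7; 13 taken -> place at 3.
70 hashes to 2, h2=7; 2,9 taken -> place at 16.
Table: [_, _, 274, 982, 344, _, _, _, _, 846, _, 79, _, 319, 880, 763, 70]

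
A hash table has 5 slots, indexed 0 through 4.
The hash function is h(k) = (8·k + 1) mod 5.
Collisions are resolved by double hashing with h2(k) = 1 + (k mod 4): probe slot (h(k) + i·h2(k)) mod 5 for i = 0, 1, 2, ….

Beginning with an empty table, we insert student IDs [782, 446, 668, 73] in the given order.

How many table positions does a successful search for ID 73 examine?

4

782: h=2 → slot 2
446: h=4 → slot 4
668: h=0 → slot 0
73: h=0, h2=2, probe 0,2,4,1 → slot 1
Table: [668, 73, 782, -, 446]
Lookup 73: h=0, h2=2, probe 0,2,4,1 → found at 1.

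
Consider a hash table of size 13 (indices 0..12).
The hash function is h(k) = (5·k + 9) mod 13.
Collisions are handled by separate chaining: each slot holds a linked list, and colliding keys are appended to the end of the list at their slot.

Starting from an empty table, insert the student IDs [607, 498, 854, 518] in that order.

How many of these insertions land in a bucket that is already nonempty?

607 -> bucket 2
498 -> bucket 3
854 -> bucket 2 (collision)
518 -> bucket 12
Final buckets:
0: —
1: —
2: 607 -> 854
3: 498
4: —
5: —
6: —
7: —
8: —
9: —
10: —
11: —
12: 518

1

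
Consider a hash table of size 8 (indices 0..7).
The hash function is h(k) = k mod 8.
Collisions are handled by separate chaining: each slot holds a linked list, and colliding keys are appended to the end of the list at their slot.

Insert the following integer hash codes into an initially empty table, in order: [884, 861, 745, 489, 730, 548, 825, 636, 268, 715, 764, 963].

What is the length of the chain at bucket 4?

5

Insert 884: h=4, bucket 4 empty -> new chain.
Insert 861: h=5, bucket 5 empty -> new chain.
Insert 745: h=1, bucket 1 empty -> new chain.
Insert 489: h=1, bucket 1 nonempty -> append to chain.
Insert 730: h=2, bucket 2 empty -> new chain.
Insert 548: h=4, bucket 4 nonempty -> append to chain.
Insert 825: h=1, bucket 1 nonempty -> append to chain.
Insert 636: h=4, bucket 4 nonempty -> append to chain.
Insert 268: h=4, bucket 4 nonempty -> append to chain.
Insert 715: h=3, bucket 3 empty -> new chain.
Insert 764: h=4, bucket 4 nonempty -> append to chain.
Insert 963: h=3, bucket 3 nonempty -> append to chain.
Final buckets:
0: -
1: 745 -> 489 -> 825
2: 730
3: 715 -> 963
4: 884 -> 548 -> 636 -> 268 -> 764
5: 861
6: -
7: -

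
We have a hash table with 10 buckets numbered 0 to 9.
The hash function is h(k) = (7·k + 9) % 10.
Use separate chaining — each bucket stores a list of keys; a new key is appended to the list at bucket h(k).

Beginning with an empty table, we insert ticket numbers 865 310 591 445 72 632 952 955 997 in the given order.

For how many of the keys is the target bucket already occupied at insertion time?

4

865 → bucket 4
310 → bucket 9
591 → bucket 6
445 → bucket 4 (collision)
72 → bucket 3
632 → bucket 3 (collision)
952 → bucket 3 (collision)
955 → bucket 4 (collision)
997 → bucket 8
Final buckets:
0: -
1: -
2: -
3: 72 -> 632 -> 952
4: 865 -> 445 -> 955
5: -
6: 591
7: -
8: 997
9: 310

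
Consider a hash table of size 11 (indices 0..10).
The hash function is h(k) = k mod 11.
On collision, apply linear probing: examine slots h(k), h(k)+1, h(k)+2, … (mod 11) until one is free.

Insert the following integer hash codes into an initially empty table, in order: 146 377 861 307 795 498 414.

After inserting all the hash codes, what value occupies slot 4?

377

146: h=3 -> slot 3
377: h=3, probe 3,4 -> slot 4
861: h=3, probe 3,4,5 -> slot 5
307: h=10 -> slot 10
795: h=3, probe 3,4,5,6 -> slot 6
498: h=3, probe 3,4,5,6,7 -> slot 7
414: h=7, probe 7,8 -> slot 8
Table: [-, -, -, 146, 377, 861, 795, 498, 414, -, 307]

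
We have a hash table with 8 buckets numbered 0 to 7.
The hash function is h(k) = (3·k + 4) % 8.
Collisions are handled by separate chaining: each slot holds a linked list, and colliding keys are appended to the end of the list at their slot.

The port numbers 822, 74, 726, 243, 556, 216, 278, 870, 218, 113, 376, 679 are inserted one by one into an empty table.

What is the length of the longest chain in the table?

Insert 822: h=6, bucket 6 empty -> new chain.
Insert 74: h=2, bucket 2 empty -> new chain.
Insert 726: h=6, bucket 6 nonempty -> append to chain.
Insert 243: h=5, bucket 5 empty -> new chain.
Insert 556: h=0, bucket 0 empty -> new chain.
Insert 216: h=4, bucket 4 empty -> new chain.
Insert 278: h=6, bucket 6 nonempty -> append to chain.
Insert 870: h=6, bucket 6 nonempty -> append to chain.
Insert 218: h=2, bucket 2 nonempty -> append to chain.
Insert 113: h=7, bucket 7 empty -> new chain.
Insert 376: h=4, bucket 4 nonempty -> append to chain.
Insert 679: h=1, bucket 1 empty -> new chain.
Final buckets:
0: 556
1: 679
2: 74 -> 218
3: _
4: 216 -> 376
5: 243
6: 822 -> 726 -> 278 -> 870
7: 113

4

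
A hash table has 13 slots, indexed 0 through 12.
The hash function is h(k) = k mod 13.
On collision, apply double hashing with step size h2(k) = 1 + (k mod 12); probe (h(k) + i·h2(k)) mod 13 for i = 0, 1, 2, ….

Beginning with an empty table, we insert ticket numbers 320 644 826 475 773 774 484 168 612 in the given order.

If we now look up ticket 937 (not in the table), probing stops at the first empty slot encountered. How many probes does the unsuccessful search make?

5

Insert 320: h=8, slot 8 empty -> index 8.
Insert 644: h=7, slot 7 empty -> index 7.
Insert 826: h=7, h2=11, slot 7 occupied -> index 5.
Insert 475: h=7, h2=8, slot 7 occupied -> index 2.
Insert 773: h=6, slot 6 empty -> index 6.
Insert 774: h=7, h2=7, slot 7 occupied -> index 1.
Insert 484: h=3, slot 3 empty -> index 3.
Insert 168: h=12, slot 12 empty -> index 12.
Insert 612: h=1, h2=1, slots 1,2,3 occupied -> index 4.
Table: [∅, 774, 475, 484, 612, 826, 773, 644, 320, ∅, ∅, ∅, 168]
Lookup 937: h=1, h2=2, probe 1,3,5,7,9 → slot 9 empty, not found.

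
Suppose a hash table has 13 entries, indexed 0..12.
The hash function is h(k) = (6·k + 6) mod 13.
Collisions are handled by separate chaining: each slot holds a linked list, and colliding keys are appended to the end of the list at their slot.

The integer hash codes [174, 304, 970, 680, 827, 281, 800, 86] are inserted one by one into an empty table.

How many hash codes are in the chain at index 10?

2

174 -> bucket 10
304 -> bucket 10 (collision)
970 -> bucket 2
680 -> bucket 4
827 -> bucket 2 (collision)
281 -> bucket 2 (collision)
800 -> bucket 9
86 -> bucket 2 (collision)
Final buckets:
0: -
1: -
2: 970 -> 827 -> 281 -> 86
3: -
4: 680
5: -
6: -
7: -
8: -
9: 800
10: 174 -> 304
11: -
12: -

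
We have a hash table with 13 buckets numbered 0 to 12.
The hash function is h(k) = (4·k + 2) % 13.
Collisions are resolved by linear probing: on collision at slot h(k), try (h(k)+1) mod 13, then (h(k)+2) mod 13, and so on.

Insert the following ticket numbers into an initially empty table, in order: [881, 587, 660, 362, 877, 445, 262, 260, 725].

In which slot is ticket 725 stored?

881 hashes to 3; slot 3 is free => place at 3.
587 hashes to 10; slot 10 is free => place at 10.
660 hashes to 3; 3 taken => place at 4.
362 hashes to 7; slot 7 is free => place at 7.
877 hashes to 0; slot 0 is free => place at 0.
445 hashes to 1; slot 1 is free => place at 1.
262 hashes to 10; 10 taken => place at 11.
260 hashes to 2; slot 2 is free => place at 2.
725 hashes to 3; 3,4 taken => place at 5.
Table: [877, 445, 260, 881, 660, 725, ., 362, ., ., 587, 262, .]

5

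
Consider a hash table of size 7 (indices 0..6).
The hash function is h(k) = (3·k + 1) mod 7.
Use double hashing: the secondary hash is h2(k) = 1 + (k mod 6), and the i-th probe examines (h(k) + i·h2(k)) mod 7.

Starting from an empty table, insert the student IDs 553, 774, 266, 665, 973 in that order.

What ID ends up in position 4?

266

553: h=1 → slot 1
774: h=6 → slot 6
266: h=1, h2=3, probe 1,4 → slot 4
665: h=1, h2=6, probe 1,0 → slot 0
973: h=1, h2=2, probe 1,3 → slot 3
Table: [665, 553, -, 973, 266, -, 774]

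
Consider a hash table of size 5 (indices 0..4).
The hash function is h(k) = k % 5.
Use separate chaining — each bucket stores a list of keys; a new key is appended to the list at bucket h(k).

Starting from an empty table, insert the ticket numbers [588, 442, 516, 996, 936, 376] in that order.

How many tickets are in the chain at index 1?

Insert 588: h=3, bucket 3 empty -> new chain.
Insert 442: h=2, bucket 2 empty -> new chain.
Insert 516: h=1, bucket 1 empty -> new chain.
Insert 996: h=1, bucket 1 nonempty -> append to chain.
Insert 936: h=1, bucket 1 nonempty -> append to chain.
Insert 376: h=1, bucket 1 nonempty -> append to chain.
Final buckets:
0: ∅
1: 516 -> 996 -> 936 -> 376
2: 442
3: 588
4: ∅

4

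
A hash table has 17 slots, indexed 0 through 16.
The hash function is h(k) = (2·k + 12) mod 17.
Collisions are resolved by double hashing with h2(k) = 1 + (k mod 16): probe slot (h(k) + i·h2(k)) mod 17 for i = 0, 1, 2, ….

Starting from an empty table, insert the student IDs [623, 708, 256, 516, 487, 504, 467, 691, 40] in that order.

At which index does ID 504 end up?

623 hashes to 0; slot 0 is free -> place at 0.
708 hashes to 0, h2=5; 0 taken -> place at 5.
256 hashes to 14; slot 14 is free -> place at 14.
516 hashes to 7; slot 7 is free -> place at 7.
487 hashes to 0, h2=8; 0 taken -> place at 8.
504 hashes to 0, h2=9; 0 taken -> place at 9.
467 hashes to 11; slot 11 is free -> place at 11.
691 hashes to 0, h2=4; 0 taken -> place at 4.
40 hashes to 7, h2=9; 7 taken -> place at 16.
Table: [623, ∅, ∅, ∅, 691, 708, ∅, 516, 487, 504, ∅, 467, ∅, ∅, 256, ∅, 40]

9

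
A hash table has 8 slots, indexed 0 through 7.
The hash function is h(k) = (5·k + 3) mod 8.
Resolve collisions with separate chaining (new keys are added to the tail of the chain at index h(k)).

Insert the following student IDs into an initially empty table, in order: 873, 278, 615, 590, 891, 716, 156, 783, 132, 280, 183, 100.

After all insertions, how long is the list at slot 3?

873 -> bucket 0
278 -> bucket 1
615 -> bucket 6
590 -> bucket 1 (collision)
891 -> bucket 2
716 -> bucket 7
156 -> bucket 7 (collision)
783 -> bucket 6 (collision)
132 -> bucket 7 (collision)
280 -> bucket 3
183 -> bucket 6 (collision)
100 -> bucket 7 (collision)
Final buckets:
0: 873
1: 278 -> 590
2: 891
3: 280
4: —
5: —
6: 615 -> 783 -> 183
7: 716 -> 156 -> 132 -> 100

1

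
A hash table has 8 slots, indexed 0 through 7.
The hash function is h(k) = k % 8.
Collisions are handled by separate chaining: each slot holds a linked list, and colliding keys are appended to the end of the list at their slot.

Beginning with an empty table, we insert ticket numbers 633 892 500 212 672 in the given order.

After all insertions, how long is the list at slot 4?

3

Insert 633: h=1, bucket 1 empty → new chain.
Insert 892: h=4, bucket 4 empty → new chain.
Insert 500: h=4, bucket 4 nonempty → append to chain.
Insert 212: h=4, bucket 4 nonempty → append to chain.
Insert 672: h=0, bucket 0 empty → new chain.
Final buckets:
0: 672
1: 633
2: _
3: _
4: 892 -> 500 -> 212
5: _
6: _
7: _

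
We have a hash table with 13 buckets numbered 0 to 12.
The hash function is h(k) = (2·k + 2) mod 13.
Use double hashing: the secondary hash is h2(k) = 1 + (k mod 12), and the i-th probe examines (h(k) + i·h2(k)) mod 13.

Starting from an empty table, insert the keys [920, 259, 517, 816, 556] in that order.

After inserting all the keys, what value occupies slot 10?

816

Insert 920: h=9, slot 9 empty => index 9.
Insert 259: h=0, slot 0 empty => index 0.
Insert 517: h=9, h2=2, slot 9 occupied => index 11.
Insert 816: h=9, h2=1, slot 9 occupied => index 10.
Insert 556: h=9, h2=5, slot 9 occupied => index 1.
Table: [259, 556, —, —, —, —, —, —, —, 920, 816, 517, —]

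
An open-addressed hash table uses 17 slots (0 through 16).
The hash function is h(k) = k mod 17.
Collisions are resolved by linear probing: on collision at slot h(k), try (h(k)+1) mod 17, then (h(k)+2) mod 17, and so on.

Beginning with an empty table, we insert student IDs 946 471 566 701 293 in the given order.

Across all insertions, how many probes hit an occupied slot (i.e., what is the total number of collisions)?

946 hashes to 11; slot 11 is free -> place at 11.
471 hashes to 12; slot 12 is free -> place at 12.
566 hashes to 5; slot 5 is free -> place at 5.
701 hashes to 4; slot 4 is free -> place at 4.
293 hashes to 4; 4,5 taken -> place at 6.
Table: [∅, ∅, ∅, ∅, 701, 566, 293, ∅, ∅, ∅, ∅, 946, 471, ∅, ∅, ∅, ∅]

2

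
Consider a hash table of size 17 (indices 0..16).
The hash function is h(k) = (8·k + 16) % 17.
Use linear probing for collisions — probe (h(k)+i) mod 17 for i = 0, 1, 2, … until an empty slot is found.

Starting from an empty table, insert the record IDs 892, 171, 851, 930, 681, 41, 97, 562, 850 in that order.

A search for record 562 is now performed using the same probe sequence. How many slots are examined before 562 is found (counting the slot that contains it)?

Insert 892: h=12, slot 12 empty → index 12.
Insert 171: h=7, slot 7 empty → index 7.
Insert 851: h=7, slot 7 occupied → index 8.
Insert 930: h=10, slot 10 empty → index 10.
Insert 681: h=7, slots 7,8 occupied → index 9.
Insert 41: h=4, slot 4 empty → index 4.
Insert 97: h=10, slot 10 occupied → index 11.
Insert 562: h=7, slots 7,8,9,10,11,12 occupied → index 13.
Insert 850: h=16, slot 16 empty → index 16.
Table: [—, —, —, —, 41, —, —, 171, 851, 681, 930, 97, 892, 562, —, —, 850]
Lookup 562: h=7, probe 7,8,9,10,11,12,13 → found at 13.

7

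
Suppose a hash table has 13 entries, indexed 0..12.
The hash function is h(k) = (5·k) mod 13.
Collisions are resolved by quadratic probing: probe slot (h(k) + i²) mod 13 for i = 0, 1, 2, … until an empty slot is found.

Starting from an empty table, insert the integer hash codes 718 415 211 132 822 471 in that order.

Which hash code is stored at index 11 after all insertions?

718 hashes to 2; slot 2 is free → place at 2.
415 hashes to 8; slot 8 is free → place at 8.
211 hashes to 2; 2 taken → place at 3.
132 hashes to 10; slot 10 is free → place at 10.
822 hashes to 2; 2,3 taken → place at 6.
471 hashes to 2; 2,3,6 taken → place at 11.
Table: [_, _, 718, 211, _, _, 822, _, 415, _, 132, 471, _]

471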